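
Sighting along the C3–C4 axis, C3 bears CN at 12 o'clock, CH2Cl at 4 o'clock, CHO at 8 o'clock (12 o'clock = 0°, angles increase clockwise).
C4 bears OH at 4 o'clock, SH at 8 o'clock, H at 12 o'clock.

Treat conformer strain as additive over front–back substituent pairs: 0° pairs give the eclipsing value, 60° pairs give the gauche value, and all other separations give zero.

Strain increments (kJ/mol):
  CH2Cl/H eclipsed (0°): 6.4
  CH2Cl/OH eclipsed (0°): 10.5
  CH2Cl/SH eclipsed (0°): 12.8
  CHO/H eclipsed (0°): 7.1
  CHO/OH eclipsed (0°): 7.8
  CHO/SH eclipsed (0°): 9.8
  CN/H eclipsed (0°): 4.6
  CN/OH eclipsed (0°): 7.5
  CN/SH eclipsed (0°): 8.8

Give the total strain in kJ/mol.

24.9 kJ/mol

This conformer (eclipsed): CN–H eclipsed, CH2Cl–OH eclipsed, CHO–SH eclipsed; 4.6 + 10.5 + 9.8 = 24.9 kJ/mol.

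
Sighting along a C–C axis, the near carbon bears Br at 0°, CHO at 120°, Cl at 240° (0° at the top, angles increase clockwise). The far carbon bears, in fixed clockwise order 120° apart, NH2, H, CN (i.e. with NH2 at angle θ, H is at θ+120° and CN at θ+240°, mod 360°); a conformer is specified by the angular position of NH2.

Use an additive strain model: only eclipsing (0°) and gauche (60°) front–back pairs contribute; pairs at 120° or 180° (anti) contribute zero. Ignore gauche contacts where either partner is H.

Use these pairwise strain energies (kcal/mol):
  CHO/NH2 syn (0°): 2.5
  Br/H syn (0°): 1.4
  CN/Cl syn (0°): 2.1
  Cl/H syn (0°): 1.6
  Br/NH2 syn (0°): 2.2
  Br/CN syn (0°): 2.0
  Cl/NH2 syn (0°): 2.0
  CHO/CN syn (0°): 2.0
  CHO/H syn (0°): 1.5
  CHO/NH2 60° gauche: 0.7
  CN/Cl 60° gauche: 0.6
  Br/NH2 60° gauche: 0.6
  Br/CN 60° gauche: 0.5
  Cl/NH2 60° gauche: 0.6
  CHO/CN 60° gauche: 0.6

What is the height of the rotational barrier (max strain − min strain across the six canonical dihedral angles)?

3.7 kcal/mol

NH2 at 0° (eclipsed): Br(0°)/NH2(0°) eclipsed 2.2; CHO(120°)/H(120°) eclipsed 1.5; Cl(240°)/CN(240°) eclipsed 2.1 → 5.8 kcal/mol.
NH2 at 60° (staggered): Br(0°)/NH2(60°) gauche 0.6; Br(0°)/CN(300°) gauche 0.5; CHO(120°)/NH2(60°) gauche 0.7; Cl(240°)/CN(300°) gauche 0.6 → 2.4 kcal/mol.
NH2 at 120° (eclipsed): Br(0°)/CN(0°) eclipsed 2.0; CHO(120°)/NH2(120°) eclipsed 2.5; Cl(240°)/H(240°) eclipsed 1.6 → 6.1 kcal/mol.
NH2 at 180° (staggered): Br(0°)/CN(60°) gauche 0.5; CHO(120°)/NH2(180°) gauche 0.7; CHO(120°)/CN(60°) gauche 0.6; Cl(240°)/NH2(180°) gauche 0.6 → 2.4 kcal/mol.
NH2 at 240° (eclipsed): Br(0°)/H(0°) eclipsed 1.4; CHO(120°)/CN(120°) eclipsed 2.0; Cl(240°)/NH2(240°) eclipsed 2.0 → 5.4 kcal/mol.
NH2 at 300° (staggered): Br(0°)/NH2(300°) gauche 0.6; CHO(120°)/CN(180°) gauche 0.6; Cl(240°)/NH2(300°) gauche 0.6; Cl(240°)/CN(180°) gauche 0.6 → 2.4 kcal/mol.
Max at 120° (6.1 kcal/mol), min at 60° (2.4 kcal/mol); barrier = 3.7 kcal/mol.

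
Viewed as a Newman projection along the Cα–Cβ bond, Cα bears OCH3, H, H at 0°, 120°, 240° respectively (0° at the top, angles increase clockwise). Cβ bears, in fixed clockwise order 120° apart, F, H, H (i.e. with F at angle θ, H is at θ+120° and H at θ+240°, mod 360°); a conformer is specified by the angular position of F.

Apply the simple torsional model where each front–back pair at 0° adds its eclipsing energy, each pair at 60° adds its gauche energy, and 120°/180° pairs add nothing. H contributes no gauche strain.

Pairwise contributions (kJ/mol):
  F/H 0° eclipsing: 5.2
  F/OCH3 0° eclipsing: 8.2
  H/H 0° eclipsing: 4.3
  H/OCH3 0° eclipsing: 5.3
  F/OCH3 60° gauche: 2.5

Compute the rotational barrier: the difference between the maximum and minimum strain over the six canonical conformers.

16.8 kJ/mol

F at 0° (eclipsed): OCH3(0°)/F(0°) eclipsed 8.2; H(120°)/H(120°) eclipsed 4.3; H(240°)/H(240°) eclipsed 4.3 → 16.8 kJ/mol.
F at 60° (staggered): OCH3(0°)/F(60°) gauche 2.5 → 2.5 kJ/mol.
F at 120° (eclipsed): OCH3(0°)/H(0°) eclipsed 5.3; H(120°)/F(120°) eclipsed 5.2; H(240°)/H(240°) eclipsed 4.3 → 14.8 kJ/mol.
F at 180° (staggered): no non-H gauche contacts → 0.0 kJ/mol.
F at 240° (eclipsed): OCH3(0°)/H(0°) eclipsed 5.3; H(120°)/H(120°) eclipsed 4.3; H(240°)/F(240°) eclipsed 5.2 → 14.8 kJ/mol.
F at 300° (staggered): OCH3(0°)/F(300°) gauche 2.5 → 2.5 kJ/mol.
Max at 0° (16.8 kJ/mol), min at 180° (0.0 kJ/mol); barrier = 16.8 kJ/mol.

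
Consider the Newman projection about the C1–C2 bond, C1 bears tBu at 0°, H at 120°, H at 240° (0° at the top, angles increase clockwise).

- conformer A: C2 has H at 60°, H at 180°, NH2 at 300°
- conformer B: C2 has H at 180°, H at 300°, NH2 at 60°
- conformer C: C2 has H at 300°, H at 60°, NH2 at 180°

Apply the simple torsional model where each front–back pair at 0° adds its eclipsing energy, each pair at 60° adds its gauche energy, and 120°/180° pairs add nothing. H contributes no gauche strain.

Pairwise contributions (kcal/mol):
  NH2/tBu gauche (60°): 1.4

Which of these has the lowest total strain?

C

A is staggered. tBu at 0° is gauche with NH2 at 300° (1.4). Total 1.4 kcal/mol.
B is staggered. tBu at 0° is gauche with NH2 at 60° (1.4). Total 1.4 kcal/mol.
C (staggered): no non-H gauche contacts → 0.0 kcal/mol.
C has the lowest total (0.0 kcal/mol).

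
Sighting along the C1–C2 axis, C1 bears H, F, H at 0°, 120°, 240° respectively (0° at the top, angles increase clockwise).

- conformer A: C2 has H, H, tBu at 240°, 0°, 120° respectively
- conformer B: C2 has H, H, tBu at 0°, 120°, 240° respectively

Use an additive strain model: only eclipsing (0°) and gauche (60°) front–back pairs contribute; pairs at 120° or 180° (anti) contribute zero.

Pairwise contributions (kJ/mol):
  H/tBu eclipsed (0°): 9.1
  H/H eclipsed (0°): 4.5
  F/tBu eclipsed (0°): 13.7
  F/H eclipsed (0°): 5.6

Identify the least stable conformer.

A

A (eclipsed): H–H eclipsed, F–tBu eclipsed, H–H eclipsed; 4.5 + 13.7 + 4.5 = 22.7 kJ/mol.
B (eclipsed): H–H eclipsed, F–H eclipsed, H–tBu eclipsed; 4.5 + 5.6 + 9.1 = 19.2 kJ/mol.
A has the highest total (22.7 kJ/mol).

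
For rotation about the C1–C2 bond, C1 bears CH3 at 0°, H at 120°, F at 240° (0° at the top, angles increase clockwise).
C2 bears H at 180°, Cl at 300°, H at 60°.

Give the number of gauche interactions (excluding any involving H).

2

Non-H gauche pairs: CH3(0°)/Cl(300°); F(240°)/Cl(300°) — 2 interactions.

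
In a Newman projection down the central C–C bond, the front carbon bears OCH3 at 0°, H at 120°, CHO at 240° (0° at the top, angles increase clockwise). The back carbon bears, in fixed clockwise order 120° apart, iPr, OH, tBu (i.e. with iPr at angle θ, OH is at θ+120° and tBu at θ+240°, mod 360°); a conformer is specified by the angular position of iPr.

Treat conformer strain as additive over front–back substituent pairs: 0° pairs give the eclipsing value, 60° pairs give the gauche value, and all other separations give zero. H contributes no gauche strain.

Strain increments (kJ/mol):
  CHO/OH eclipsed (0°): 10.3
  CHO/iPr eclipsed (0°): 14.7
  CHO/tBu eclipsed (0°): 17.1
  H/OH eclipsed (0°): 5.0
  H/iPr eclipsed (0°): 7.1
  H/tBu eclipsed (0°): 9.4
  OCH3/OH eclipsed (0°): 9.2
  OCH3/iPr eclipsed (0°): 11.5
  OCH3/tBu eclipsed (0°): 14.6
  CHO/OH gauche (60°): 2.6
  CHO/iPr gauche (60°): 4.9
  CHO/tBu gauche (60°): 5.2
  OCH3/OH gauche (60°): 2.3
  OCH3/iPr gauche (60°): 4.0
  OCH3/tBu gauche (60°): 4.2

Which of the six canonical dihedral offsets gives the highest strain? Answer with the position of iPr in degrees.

0°

iPr at 0° (eclipsed): OCH3(0°)/iPr(0°) eclipsed 11.5; H(120°)/OH(120°) eclipsed 5.0; CHO(240°)/tBu(240°) eclipsed 17.1 → 33.6 kJ/mol.
iPr at 60° (staggered): OCH3(0°)/iPr(60°) gauche 4.0; OCH3(0°)/tBu(300°) gauche 4.2; CHO(240°)/OH(180°) gauche 2.6; CHO(240°)/tBu(300°) gauche 5.2 → 16.0 kJ/mol.
iPr at 120° (eclipsed): OCH3(0°)/tBu(0°) eclipsed 14.6; H(120°)/iPr(120°) eclipsed 7.1; CHO(240°)/OH(240°) eclipsed 10.3 → 32.0 kJ/mol.
iPr at 180° (staggered): OCH3(0°)/OH(300°) gauche 2.3; OCH3(0°)/tBu(60°) gauche 4.2; CHO(240°)/iPr(180°) gauche 4.9; CHO(240°)/OH(300°) gauche 2.6 → 14.0 kJ/mol.
iPr at 240° (eclipsed): OCH3(0°)/OH(0°) eclipsed 9.2; H(120°)/tBu(120°) eclipsed 9.4; CHO(240°)/iPr(240°) eclipsed 14.7 → 33.3 kJ/mol.
iPr at 300° (staggered): OCH3(0°)/iPr(300°) gauche 4.0; OCH3(0°)/OH(60°) gauche 2.3; CHO(240°)/iPr(300°) gauche 4.9; CHO(240°)/tBu(180°) gauche 5.2 → 16.4 kJ/mol.
The maximum (33.6 kJ/mol) occurs with iPr at 0°.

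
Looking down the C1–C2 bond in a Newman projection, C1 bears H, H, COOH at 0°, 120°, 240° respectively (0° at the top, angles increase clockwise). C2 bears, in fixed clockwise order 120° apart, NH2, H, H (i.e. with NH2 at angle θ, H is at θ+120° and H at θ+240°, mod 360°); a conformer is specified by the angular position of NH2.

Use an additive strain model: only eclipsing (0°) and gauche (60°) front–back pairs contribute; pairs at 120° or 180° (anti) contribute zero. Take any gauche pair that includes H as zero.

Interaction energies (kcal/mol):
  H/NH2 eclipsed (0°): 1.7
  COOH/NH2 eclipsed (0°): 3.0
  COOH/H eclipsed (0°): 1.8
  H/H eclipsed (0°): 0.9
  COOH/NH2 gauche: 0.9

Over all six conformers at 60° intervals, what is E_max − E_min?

4.8 kcal/mol

NH2 at 0° (eclipsed): H(0°)/NH2(0°) eclipsed 1.7; H(120°)/H(120°) eclipsed 0.9; COOH(240°)/H(240°) eclipsed 1.8 → 4.4 kcal/mol.
NH2 at 60° (staggered): no non-H gauche contacts → 0.0 kcal/mol.
NH2 at 120° (eclipsed): H(0°)/H(0°) eclipsed 0.9; H(120°)/NH2(120°) eclipsed 1.7; COOH(240°)/H(240°) eclipsed 1.8 → 4.4 kcal/mol.
NH2 at 180° (staggered): COOH(240°)/NH2(180°) gauche 0.9 → 0.9 kcal/mol.
NH2 at 240° (eclipsed): H(0°)/H(0°) eclipsed 0.9; H(120°)/H(120°) eclipsed 0.9; COOH(240°)/NH2(240°) eclipsed 3.0 → 4.8 kcal/mol.
NH2 at 300° (staggered): COOH(240°)/NH2(300°) gauche 0.9 → 0.9 kcal/mol.
Max at 240° (4.8 kcal/mol), min at 60° (0.0 kcal/mol); barrier = 4.8 kcal/mol.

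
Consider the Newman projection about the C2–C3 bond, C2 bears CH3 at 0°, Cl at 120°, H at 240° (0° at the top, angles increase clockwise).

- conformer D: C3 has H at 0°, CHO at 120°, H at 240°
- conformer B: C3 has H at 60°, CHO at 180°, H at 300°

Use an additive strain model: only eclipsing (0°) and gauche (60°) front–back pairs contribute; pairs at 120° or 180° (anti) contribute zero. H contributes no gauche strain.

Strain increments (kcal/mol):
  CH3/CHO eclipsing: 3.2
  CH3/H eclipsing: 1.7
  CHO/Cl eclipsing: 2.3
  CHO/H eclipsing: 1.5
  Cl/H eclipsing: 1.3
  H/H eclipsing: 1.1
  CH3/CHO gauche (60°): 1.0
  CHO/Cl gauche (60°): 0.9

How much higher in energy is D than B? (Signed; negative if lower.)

+4.2 kcal/mol

D (eclipsed): CH3(0°)/H(0°) eclipsed 1.7; Cl(120°)/CHO(120°) eclipsed 2.3; H(240°)/H(240°) eclipsed 1.1 → 5.1 kcal/mol.
B (staggered): Cl(120°)/CHO(180°) gauche 0.9 → 0.9 kcal/mol.
E(D) − E(B) = 5.1 − 0.9 = +4.2 kcal/mol.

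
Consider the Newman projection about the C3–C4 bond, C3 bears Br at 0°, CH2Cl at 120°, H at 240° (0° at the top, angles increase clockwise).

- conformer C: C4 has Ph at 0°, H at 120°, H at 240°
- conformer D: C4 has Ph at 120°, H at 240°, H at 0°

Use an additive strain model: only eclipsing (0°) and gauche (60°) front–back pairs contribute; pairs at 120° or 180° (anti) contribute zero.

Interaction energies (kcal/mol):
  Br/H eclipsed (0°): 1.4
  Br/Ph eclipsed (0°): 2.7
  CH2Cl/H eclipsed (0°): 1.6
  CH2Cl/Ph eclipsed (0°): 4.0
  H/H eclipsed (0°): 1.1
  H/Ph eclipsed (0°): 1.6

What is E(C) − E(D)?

-1.1 kcal/mol

C (eclipsed): Br(0°)/Ph(0°) eclipsed 2.7; CH2Cl(120°)/H(120°) eclipsed 1.6; H(240°)/H(240°) eclipsed 1.1 → 5.4 kcal/mol.
D (eclipsed): Br(0°)/H(0°) eclipsed 1.4; CH2Cl(120°)/Ph(120°) eclipsed 4.0; H(240°)/H(240°) eclipsed 1.1 → 6.5 kcal/mol.
E(C) − E(D) = 5.4 − 6.5 = -1.1 kcal/mol.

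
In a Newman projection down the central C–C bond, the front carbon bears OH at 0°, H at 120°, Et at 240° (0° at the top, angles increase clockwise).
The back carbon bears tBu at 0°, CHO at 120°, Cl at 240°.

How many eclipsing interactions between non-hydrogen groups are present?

2

Non-H eclipsing pairs: OH(0°)/tBu(0°); Et(240°)/Cl(240°) — 2 interactions.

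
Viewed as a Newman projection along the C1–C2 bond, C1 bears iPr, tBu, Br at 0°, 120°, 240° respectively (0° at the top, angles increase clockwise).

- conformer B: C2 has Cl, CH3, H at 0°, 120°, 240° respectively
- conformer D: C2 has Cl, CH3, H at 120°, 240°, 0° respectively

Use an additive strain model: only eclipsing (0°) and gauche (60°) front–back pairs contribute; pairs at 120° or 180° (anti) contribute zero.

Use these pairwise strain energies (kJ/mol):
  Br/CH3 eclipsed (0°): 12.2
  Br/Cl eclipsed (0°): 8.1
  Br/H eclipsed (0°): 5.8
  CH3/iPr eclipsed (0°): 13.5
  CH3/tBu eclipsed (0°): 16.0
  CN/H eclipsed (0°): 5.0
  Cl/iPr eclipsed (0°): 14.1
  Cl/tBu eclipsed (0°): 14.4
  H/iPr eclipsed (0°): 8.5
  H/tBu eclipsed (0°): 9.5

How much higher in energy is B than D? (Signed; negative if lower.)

+0.8 kJ/mol

B (eclipsed): iPr(0°)/Cl(0°) eclipsed 14.1; tBu(120°)/CH3(120°) eclipsed 16.0; Br(240°)/H(240°) eclipsed 5.8 → 35.9 kJ/mol.
D (eclipsed): iPr(0°)/H(0°) eclipsed 8.5; tBu(120°)/Cl(120°) eclipsed 14.4; Br(240°)/CH3(240°) eclipsed 12.2 → 35.1 kJ/mol.
E(B) − E(D) = 35.9 − 35.1 = +0.8 kJ/mol.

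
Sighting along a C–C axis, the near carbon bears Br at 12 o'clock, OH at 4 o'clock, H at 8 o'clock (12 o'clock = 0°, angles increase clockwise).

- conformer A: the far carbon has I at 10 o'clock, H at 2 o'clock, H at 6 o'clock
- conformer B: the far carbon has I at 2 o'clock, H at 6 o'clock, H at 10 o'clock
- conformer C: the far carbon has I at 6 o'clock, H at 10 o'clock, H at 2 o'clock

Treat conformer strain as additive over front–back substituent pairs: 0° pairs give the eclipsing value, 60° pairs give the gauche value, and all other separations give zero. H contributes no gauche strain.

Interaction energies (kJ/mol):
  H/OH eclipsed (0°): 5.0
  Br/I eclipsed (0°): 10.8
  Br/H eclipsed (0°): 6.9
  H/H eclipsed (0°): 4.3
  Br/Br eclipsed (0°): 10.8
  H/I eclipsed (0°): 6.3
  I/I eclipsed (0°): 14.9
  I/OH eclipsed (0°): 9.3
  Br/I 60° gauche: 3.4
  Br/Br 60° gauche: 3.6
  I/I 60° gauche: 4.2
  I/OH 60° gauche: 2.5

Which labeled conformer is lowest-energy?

A is staggered. Br at 0° is gauche with I at 300° (3.4). Total 3.4 kJ/mol.
B is staggered. Br at 0° is gauche with I at 60° (3.4); OH at 120° is gauche with I at 60° (2.5). Total 5.9 kJ/mol.
C is staggered. OH at 120° is gauche with I at 180° (2.5). Total 2.5 kJ/mol.
C has the lowest total (2.5 kJ/mol).

C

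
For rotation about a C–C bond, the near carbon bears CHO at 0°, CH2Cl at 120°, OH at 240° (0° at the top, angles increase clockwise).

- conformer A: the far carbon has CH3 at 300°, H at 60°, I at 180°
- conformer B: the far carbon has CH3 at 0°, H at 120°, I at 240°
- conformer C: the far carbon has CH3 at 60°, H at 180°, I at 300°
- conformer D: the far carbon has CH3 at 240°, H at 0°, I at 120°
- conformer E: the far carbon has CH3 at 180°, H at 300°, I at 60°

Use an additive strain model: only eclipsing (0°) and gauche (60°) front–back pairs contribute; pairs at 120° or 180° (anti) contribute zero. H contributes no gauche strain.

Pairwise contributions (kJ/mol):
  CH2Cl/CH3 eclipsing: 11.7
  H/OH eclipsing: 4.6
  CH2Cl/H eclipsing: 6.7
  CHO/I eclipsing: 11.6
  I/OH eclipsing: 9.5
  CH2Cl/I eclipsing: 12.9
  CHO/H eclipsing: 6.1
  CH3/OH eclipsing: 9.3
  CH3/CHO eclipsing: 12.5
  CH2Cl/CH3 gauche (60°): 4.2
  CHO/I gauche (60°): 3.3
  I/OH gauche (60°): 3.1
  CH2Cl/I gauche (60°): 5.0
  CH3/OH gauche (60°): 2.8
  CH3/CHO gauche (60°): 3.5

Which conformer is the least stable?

A (staggered): CHO–CH3 gauche, CH2Cl–I gauche, OH–CH3 gauche, OH–I gauche; 3.5 + 5.0 + 2.8 + 3.1 = 14.4 kJ/mol.
B (eclipsed): CHO–CH3 eclipsed, CH2Cl–H eclipsed, OH–I eclipsed; 12.5 + 6.7 + 9.5 = 28.7 kJ/mol.
C (staggered): CHO–CH3 gauche, CHO–I gauche, CH2Cl–CH3 gauche, OH–I gauche; 3.5 + 3.3 + 4.2 + 3.1 = 14.1 kJ/mol.
D (eclipsed): CHO–H eclipsed, CH2Cl–I eclipsed, OH–CH3 eclipsed; 6.1 + 12.9 + 9.3 = 28.3 kJ/mol.
E (staggered): CHO–I gauche, CH2Cl–CH3 gauche, CH2Cl–I gauche, OH–CH3 gauche; 3.3 + 4.2 + 5.0 + 2.8 = 15.3 kJ/mol.
B has the highest total (28.7 kJ/mol).

B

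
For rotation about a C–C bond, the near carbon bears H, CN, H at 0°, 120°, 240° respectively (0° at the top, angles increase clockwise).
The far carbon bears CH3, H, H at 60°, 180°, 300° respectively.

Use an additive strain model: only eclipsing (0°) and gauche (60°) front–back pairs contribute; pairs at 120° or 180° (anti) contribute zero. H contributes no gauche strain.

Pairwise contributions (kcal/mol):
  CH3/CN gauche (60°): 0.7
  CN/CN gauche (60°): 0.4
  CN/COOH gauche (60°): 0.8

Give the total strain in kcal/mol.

This conformer (staggered): CN–CH3 gauche; 0.7 = 0.7 kcal/mol.

0.7 kcal/mol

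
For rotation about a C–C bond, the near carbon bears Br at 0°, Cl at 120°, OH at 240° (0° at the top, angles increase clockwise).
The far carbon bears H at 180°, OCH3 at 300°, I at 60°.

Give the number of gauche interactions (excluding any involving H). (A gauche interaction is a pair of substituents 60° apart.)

Non-H gauche pairs: Br(0°)/OCH3(300°); Br(0°)/I(60°); Cl(120°)/I(60°); OH(240°)/OCH3(300°) — 4 interactions.

4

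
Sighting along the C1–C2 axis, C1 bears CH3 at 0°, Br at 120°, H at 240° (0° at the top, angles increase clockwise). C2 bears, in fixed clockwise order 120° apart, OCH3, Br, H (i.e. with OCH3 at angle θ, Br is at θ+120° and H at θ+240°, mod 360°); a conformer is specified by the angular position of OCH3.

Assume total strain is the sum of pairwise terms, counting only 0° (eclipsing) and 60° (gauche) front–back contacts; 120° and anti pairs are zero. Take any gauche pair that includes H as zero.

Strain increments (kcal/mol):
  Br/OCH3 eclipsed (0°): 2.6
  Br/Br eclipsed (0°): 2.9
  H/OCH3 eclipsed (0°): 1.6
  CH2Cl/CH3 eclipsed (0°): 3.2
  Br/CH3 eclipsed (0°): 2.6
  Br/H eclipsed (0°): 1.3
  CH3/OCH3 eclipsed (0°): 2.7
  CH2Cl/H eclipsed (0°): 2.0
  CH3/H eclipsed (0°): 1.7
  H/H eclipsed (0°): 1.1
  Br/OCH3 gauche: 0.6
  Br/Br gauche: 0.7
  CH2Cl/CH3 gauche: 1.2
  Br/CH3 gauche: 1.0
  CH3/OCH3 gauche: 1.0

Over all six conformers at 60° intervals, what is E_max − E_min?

OCH3 at 0° (eclipsed): CH3(0°)/OCH3(0°) eclipsed 2.7; Br(120°)/Br(120°) eclipsed 2.9; H(240°)/H(240°) eclipsed 1.1 → 6.7 kcal/mol.
OCH3 at 60° (staggered): CH3(0°)/OCH3(60°) gauche 1.0; Br(120°)/OCH3(60°) gauche 0.6; Br(120°)/Br(180°) gauche 0.7 → 2.3 kcal/mol.
OCH3 at 120° (eclipsed): CH3(0°)/H(0°) eclipsed 1.7; Br(120°)/OCH3(120°) eclipsed 2.6; H(240°)/Br(240°) eclipsed 1.3 → 5.6 kcal/mol.
OCH3 at 180° (staggered): CH3(0°)/Br(300°) gauche 1.0; Br(120°)/OCH3(180°) gauche 0.6 → 1.6 kcal/mol.
OCH3 at 240° (eclipsed): CH3(0°)/Br(0°) eclipsed 2.6; Br(120°)/H(120°) eclipsed 1.3; H(240°)/OCH3(240°) eclipsed 1.6 → 5.5 kcal/mol.
OCH3 at 300° (staggered): CH3(0°)/OCH3(300°) gauche 1.0; CH3(0°)/Br(60°) gauche 1.0; Br(120°)/Br(60°) gauche 0.7 → 2.7 kcal/mol.
Max at 0° (6.7 kcal/mol), min at 180° (1.6 kcal/mol); barrier = 5.1 kcal/mol.

5.1 kcal/mol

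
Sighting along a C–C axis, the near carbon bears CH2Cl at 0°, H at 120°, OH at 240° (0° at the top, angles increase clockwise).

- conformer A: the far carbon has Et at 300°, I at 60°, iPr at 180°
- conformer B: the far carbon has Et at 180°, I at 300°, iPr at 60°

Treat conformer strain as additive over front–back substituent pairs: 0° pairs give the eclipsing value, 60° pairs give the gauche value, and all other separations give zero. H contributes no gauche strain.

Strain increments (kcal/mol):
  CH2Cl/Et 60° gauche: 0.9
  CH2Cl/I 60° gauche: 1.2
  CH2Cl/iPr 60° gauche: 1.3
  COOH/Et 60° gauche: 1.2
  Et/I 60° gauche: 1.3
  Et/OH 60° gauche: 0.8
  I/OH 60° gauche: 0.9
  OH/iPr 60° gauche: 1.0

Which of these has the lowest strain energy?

A is staggered. CH2Cl at 0° is gauche with Et at 300° (0.9); CH2Cl at 0° is gauche with I at 60° (1.2); OH at 240° is gauche with Et at 300° (0.8); OH at 240° is gauche with iPr at 180° (1.0). Total 3.9 kcal/mol.
B is staggered. CH2Cl at 0° is gauche with I at 300° (1.2); CH2Cl at 0° is gauche with iPr at 60° (1.3); OH at 240° is gauche with Et at 180° (0.8); OH at 240° is gauche with I at 300° (0.9). Total 4.2 kcal/mol.
A has the lowest total (3.9 kcal/mol).

A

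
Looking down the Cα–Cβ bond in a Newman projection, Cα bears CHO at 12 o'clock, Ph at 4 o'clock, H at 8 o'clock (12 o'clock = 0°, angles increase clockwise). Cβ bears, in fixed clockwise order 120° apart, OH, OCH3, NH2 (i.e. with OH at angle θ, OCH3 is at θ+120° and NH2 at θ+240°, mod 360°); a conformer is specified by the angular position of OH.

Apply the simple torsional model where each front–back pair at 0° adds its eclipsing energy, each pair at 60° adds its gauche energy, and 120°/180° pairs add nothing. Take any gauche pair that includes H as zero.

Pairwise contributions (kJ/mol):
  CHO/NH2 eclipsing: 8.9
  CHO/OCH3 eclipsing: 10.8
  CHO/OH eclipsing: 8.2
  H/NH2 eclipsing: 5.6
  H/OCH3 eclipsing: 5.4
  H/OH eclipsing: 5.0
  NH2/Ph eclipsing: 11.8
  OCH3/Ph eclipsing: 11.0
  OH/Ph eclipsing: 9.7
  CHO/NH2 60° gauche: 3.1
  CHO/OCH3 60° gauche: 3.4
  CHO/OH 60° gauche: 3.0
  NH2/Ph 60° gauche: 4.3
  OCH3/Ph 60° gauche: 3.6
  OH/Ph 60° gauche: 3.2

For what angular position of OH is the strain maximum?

OH at 0° is eclipsed. CHO at 0° is eclipsed with OH at 0° (8.2); Ph at 120° is eclipsed with OCH3 at 120° (11.0); H at 240° is eclipsed with NH2 at 240° (5.6). Total 24.8 kJ/mol.
OH at 60° is staggered. CHO at 0° is gauche with OH at 60° (3.0); CHO at 0° is gauche with NH2 at 300° (3.1); Ph at 120° is gauche with OH at 60° (3.2); Ph at 120° is gauche with OCH3 at 180° (3.6). Total 12.9 kJ/mol.
OH at 120° is eclipsed. CHO at 0° is eclipsed with NH2 at 0° (8.9); Ph at 120° is eclipsed with OH at 120° (9.7); H at 240° is eclipsed with OCH3 at 240° (5.4). Total 24.0 kJ/mol.
OH at 180° is staggered. CHO at 0° is gauche with OCH3 at 300° (3.4); CHO at 0° is gauche with NH2 at 60° (3.1); Ph at 120° is gauche with OH at 180° (3.2); Ph at 120° is gauche with NH2 at 60° (4.3). Total 14.0 kJ/mol.
OH at 240° is eclipsed. CHO at 0° is eclipsed with OCH3 at 0° (10.8); Ph at 120° is eclipsed with NH2 at 120° (11.8); H at 240° is eclipsed with OH at 240° (5.0). Total 27.6 kJ/mol.
OH at 300° is staggered. CHO at 0° is gauche with OH at 300° (3.0); CHO at 0° is gauche with OCH3 at 60° (3.4); Ph at 120° is gauche with OCH3 at 60° (3.6); Ph at 120° is gauche with NH2 at 180° (4.3). Total 14.3 kJ/mol.
The maximum (27.6 kJ/mol) occurs with OH at 240°.

240°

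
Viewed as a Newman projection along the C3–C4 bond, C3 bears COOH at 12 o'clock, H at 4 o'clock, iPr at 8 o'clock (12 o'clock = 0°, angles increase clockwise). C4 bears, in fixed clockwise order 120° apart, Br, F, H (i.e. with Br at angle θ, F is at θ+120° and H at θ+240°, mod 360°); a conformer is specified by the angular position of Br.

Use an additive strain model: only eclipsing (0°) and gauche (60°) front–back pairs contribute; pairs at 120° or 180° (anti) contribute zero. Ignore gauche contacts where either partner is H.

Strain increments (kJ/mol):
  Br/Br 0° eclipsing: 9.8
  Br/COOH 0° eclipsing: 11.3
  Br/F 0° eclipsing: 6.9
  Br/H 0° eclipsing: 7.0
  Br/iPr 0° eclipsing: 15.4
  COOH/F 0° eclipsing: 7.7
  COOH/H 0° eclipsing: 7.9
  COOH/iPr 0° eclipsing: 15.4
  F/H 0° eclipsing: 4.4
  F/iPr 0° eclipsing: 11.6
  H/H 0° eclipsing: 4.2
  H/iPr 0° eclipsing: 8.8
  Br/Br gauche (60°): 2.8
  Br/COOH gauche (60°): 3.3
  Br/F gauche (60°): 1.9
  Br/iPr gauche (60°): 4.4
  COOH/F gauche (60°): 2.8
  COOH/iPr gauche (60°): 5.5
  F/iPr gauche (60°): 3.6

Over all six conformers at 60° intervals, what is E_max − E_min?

20.4 kJ/mol

Br at 0° (eclipsed): COOH–Br eclipsed, H–F eclipsed, iPr–H eclipsed; 11.3 + 4.4 + 8.8 = 24.5 kJ/mol.
Br at 60° (staggered): COOH–Br gauche, iPr–F gauche; 3.3 + 3.6 = 6.9 kJ/mol.
Br at 120° (eclipsed): COOH–H eclipsed, H–Br eclipsed, iPr–F eclipsed; 7.9 + 7.0 + 11.6 = 26.5 kJ/mol.
Br at 180° (staggered): COOH–F gauche, iPr–Br gauche, iPr–F gauche; 2.8 + 4.4 + 3.6 = 10.8 kJ/mol.
Br at 240° (eclipsed): COOH–F eclipsed, H–H eclipsed, iPr–Br eclipsed; 7.7 + 4.2 + 15.4 = 27.3 kJ/mol.
Br at 300° (staggered): COOH–Br gauche, COOH–F gauche, iPr–Br gauche; 3.3 + 2.8 + 4.4 = 10.5 kJ/mol.
Max at 240° (27.3 kJ/mol), min at 60° (6.9 kJ/mol); barrier = 20.4 kJ/mol.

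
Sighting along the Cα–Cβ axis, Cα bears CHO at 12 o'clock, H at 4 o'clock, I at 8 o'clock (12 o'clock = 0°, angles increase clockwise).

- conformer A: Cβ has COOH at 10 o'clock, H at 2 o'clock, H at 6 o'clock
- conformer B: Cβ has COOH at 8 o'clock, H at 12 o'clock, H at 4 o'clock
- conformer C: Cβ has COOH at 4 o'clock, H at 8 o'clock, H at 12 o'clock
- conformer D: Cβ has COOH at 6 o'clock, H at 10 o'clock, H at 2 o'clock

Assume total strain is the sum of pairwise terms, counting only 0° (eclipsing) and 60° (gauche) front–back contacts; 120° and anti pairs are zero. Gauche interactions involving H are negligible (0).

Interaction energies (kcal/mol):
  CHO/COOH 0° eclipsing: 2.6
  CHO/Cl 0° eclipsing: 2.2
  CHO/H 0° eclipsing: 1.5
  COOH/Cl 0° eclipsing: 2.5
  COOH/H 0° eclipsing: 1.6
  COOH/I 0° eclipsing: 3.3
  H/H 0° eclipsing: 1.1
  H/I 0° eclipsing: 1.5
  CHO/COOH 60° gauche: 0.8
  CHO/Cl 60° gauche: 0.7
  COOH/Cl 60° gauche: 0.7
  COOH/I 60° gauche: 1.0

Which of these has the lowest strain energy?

A (staggered): CHO–COOH gauche, I–COOH gauche; 0.8 + 1.0 = 1.8 kcal/mol.
B (eclipsed): CHO–H eclipsed, H–H eclipsed, I–COOH eclipsed; 1.5 + 1.1 + 3.3 = 5.9 kcal/mol.
C (eclipsed): CHO–H eclipsed, H–COOH eclipsed, I–H eclipsed; 1.5 + 1.6 + 1.5 = 4.6 kcal/mol.
D (staggered): I–COOH gauche; 1.0 = 1.0 kcal/mol.
D has the lowest total (1.0 kcal/mol).

D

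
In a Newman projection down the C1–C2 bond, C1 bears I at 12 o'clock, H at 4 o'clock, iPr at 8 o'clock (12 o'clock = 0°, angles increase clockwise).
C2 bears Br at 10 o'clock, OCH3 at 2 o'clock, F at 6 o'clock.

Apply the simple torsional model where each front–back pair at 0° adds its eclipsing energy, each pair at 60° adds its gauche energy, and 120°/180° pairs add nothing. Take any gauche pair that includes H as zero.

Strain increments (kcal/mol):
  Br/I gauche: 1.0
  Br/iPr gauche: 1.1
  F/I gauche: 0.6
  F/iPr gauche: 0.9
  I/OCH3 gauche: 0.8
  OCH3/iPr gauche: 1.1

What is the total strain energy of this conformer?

3.8 kcal/mol

This conformer is staggered. I at 0° is gauche with Br at 300° (1.0); I at 0° is gauche with OCH3 at 60° (0.8); iPr at 240° is gauche with Br at 300° (1.1); iPr at 240° is gauche with F at 180° (0.9). Total 3.8 kcal/mol.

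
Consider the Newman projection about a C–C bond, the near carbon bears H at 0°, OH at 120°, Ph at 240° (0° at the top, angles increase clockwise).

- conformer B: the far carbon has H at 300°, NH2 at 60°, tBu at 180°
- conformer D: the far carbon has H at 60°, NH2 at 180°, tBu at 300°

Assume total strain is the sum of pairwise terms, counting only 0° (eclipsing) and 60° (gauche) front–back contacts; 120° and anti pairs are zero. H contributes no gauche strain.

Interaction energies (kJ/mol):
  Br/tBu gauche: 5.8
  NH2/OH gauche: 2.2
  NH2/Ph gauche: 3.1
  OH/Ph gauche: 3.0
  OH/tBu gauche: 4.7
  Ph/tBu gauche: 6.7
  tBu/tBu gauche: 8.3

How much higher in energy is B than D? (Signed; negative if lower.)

+1.6 kJ/mol

B (staggered): OH(120°)/NH2(60°) gauche 2.2; OH(120°)/tBu(180°) gauche 4.7; Ph(240°)/tBu(180°) gauche 6.7 → 13.6 kJ/mol.
D (staggered): OH(120°)/NH2(180°) gauche 2.2; Ph(240°)/NH2(180°) gauche 3.1; Ph(240°)/tBu(300°) gauche 6.7 → 12.0 kJ/mol.
E(B) − E(D) = 13.6 − 12.0 = +1.6 kJ/mol.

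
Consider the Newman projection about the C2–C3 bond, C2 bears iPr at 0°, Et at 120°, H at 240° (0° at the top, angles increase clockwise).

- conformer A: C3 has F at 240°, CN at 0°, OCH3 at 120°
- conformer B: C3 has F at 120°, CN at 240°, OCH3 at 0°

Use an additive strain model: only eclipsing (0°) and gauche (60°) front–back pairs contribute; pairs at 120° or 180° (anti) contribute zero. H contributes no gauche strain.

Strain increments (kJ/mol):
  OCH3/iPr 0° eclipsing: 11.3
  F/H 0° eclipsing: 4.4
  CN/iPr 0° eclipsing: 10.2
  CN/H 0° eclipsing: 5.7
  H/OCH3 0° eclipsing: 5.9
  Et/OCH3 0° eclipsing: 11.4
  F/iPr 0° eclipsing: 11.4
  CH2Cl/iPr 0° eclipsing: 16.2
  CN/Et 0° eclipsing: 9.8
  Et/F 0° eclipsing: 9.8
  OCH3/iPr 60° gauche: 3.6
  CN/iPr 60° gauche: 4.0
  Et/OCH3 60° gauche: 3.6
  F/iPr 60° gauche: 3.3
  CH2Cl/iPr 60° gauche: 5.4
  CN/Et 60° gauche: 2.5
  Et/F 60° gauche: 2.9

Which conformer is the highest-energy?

B

A is eclipsed. iPr at 0° is eclipsed with CN at 0° (10.2); Et at 120° is eclipsed with OCH3 at 120° (11.4); H at 240° is eclipsed with F at 240° (4.4). Total 26.0 kJ/mol.
B is eclipsed. iPr at 0° is eclipsed with OCH3 at 0° (11.3); Et at 120° is eclipsed with F at 120° (9.8); H at 240° is eclipsed with CN at 240° (5.7). Total 26.8 kJ/mol.
B has the highest total (26.8 kJ/mol).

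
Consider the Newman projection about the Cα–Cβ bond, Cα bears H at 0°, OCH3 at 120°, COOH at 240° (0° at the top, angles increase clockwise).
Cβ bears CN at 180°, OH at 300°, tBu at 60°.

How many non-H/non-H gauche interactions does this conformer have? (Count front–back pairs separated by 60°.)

4

Non-H gauche pairs: OCH3(120°)/CN(180°); OCH3(120°)/tBu(60°); COOH(240°)/CN(180°); COOH(240°)/OH(300°) — 4 interactions.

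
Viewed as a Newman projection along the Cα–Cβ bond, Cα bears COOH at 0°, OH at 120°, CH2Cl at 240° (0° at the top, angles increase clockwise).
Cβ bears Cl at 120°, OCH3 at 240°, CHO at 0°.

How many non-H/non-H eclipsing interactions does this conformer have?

3

Non-H eclipsing pairs: COOH(0°)/CHO(0°); OH(120°)/Cl(120°); CH2Cl(240°)/OCH3(240°) — 3 interactions.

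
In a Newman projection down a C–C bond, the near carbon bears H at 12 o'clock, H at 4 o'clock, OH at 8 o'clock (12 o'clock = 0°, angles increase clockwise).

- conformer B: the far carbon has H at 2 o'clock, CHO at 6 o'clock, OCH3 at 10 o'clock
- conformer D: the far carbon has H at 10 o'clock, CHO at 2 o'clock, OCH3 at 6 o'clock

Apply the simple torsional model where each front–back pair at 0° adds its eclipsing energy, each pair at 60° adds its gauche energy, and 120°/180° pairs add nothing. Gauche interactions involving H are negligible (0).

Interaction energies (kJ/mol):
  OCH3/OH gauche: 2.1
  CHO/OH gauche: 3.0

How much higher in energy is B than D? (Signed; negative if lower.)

+3.0 kJ/mol

B (staggered): OH(240°)/CHO(180°) gauche 3.0; OH(240°)/OCH3(300°) gauche 2.1 → 5.1 kJ/mol.
D (staggered): OH(240°)/OCH3(180°) gauche 2.1 → 2.1 kJ/mol.
E(B) − E(D) = 5.1 − 2.1 = +3.0 kJ/mol.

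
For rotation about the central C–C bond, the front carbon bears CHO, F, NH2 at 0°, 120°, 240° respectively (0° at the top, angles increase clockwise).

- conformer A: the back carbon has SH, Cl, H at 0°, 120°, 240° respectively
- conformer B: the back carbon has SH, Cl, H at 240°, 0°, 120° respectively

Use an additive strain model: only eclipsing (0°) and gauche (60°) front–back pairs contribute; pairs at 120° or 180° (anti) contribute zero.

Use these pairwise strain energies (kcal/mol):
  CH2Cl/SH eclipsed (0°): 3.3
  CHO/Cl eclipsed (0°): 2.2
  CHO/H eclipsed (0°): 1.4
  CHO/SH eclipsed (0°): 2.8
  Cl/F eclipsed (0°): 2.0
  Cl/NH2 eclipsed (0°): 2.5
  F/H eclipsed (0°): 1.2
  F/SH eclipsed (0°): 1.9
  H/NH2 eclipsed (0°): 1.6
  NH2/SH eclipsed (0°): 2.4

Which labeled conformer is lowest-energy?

A (eclipsed): CHO–SH eclipsed, F–Cl eclipsed, NH2–H eclipsed; 2.8 + 2.0 + 1.6 = 6.4 kcal/mol.
B (eclipsed): CHO–Cl eclipsed, F–H eclipsed, NH2–SH eclipsed; 2.2 + 1.2 + 2.4 = 5.8 kcal/mol.
B has the lowest total (5.8 kcal/mol).

B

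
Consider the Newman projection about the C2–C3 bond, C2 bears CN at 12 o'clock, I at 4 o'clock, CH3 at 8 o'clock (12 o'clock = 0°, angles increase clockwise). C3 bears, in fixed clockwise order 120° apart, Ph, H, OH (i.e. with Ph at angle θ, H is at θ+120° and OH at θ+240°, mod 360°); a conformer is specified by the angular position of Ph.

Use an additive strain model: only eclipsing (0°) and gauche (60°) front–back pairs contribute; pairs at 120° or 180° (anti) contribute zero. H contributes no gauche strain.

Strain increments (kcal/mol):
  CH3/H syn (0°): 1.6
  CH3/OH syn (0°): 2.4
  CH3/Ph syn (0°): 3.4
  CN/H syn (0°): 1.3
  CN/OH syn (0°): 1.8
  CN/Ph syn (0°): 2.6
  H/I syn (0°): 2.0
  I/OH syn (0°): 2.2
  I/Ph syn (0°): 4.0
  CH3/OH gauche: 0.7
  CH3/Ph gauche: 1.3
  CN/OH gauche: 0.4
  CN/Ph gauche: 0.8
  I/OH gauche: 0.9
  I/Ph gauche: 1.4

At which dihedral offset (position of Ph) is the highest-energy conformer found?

120°

Ph at 0° (eclipsed): CN(0°)/Ph(0°) eclipsed 2.6; I(120°)/H(120°) eclipsed 2.0; CH3(240°)/OH(240°) eclipsed 2.4 → 7.0 kcal/mol.
Ph at 60° (staggered): CN(0°)/Ph(60°) gauche 0.8; CN(0°)/OH(300°) gauche 0.4; I(120°)/Ph(60°) gauche 1.4; CH3(240°)/OH(300°) gauche 0.7 → 3.3 kcal/mol.
Ph at 120° (eclipsed): CN(0°)/OH(0°) eclipsed 1.8; I(120°)/Ph(120°) eclipsed 4.0; CH3(240°)/H(240°) eclipsed 1.6 → 7.4 kcal/mol.
Ph at 180° (staggered): CN(0°)/OH(60°) gauche 0.4; I(120°)/Ph(180°) gauche 1.4; I(120°)/OH(60°) gauche 0.9; CH3(240°)/Ph(180°) gauche 1.3 → 4.0 kcal/mol.
Ph at 240° (eclipsed): CN(0°)/H(0°) eclipsed 1.3; I(120°)/OH(120°) eclipsed 2.2; CH3(240°)/Ph(240°) eclipsed 3.4 → 6.9 kcal/mol.
Ph at 300° (staggered): CN(0°)/Ph(300°) gauche 0.8; I(120°)/OH(180°) gauche 0.9; CH3(240°)/Ph(300°) gauche 1.3; CH3(240°)/OH(180°) gauche 0.7 → 3.7 kcal/mol.
The maximum (7.4 kcal/mol) occurs with Ph at 120°.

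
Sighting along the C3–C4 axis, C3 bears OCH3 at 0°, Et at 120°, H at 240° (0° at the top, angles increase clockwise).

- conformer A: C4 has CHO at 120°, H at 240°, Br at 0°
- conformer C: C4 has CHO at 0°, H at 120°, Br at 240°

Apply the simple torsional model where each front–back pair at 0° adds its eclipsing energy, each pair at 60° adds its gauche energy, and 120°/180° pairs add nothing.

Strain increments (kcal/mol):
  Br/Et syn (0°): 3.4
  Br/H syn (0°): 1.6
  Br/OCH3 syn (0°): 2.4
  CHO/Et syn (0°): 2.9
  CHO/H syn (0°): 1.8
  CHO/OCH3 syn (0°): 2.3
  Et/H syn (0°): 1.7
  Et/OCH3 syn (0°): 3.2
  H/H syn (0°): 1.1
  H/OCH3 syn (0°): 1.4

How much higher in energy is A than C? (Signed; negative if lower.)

A (eclipsed): OCH3(0°)/Br(0°) eclipsed 2.4; Et(120°)/CHO(120°) eclipsed 2.9; H(240°)/H(240°) eclipsed 1.1 → 6.4 kcal/mol.
C (eclipsed): OCH3(0°)/CHO(0°) eclipsed 2.3; Et(120°)/H(120°) eclipsed 1.7; H(240°)/Br(240°) eclipsed 1.6 → 5.6 kcal/mol.
E(A) − E(C) = 6.4 − 5.6 = +0.8 kcal/mol.

+0.8 kcal/mol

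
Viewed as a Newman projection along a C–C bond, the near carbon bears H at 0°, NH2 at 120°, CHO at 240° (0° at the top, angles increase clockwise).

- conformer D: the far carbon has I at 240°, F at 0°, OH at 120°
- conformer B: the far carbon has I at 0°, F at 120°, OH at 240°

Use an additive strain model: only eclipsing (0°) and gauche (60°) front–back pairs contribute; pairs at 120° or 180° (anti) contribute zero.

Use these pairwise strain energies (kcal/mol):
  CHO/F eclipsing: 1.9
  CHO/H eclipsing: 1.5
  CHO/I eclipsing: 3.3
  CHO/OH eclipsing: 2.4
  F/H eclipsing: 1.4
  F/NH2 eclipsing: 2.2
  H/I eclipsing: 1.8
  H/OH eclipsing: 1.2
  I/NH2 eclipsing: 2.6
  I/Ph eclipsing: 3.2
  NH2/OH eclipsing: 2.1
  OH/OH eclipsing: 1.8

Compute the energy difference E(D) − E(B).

D is eclipsed. H at 0° is eclipsed with F at 0° (1.4); NH2 at 120° is eclipsed with OH at 120° (2.1); CHO at 240° is eclipsed with I at 240° (3.3). Total 6.8 kcal/mol.
B is eclipsed. H at 0° is eclipsed with I at 0° (1.8); NH2 at 120° is eclipsed with F at 120° (2.2); CHO at 240° is eclipsed with OH at 240° (2.4). Total 6.4 kcal/mol.
E(D) − E(B) = 6.8 − 6.4 = +0.4 kcal/mol.

+0.4 kcal/mol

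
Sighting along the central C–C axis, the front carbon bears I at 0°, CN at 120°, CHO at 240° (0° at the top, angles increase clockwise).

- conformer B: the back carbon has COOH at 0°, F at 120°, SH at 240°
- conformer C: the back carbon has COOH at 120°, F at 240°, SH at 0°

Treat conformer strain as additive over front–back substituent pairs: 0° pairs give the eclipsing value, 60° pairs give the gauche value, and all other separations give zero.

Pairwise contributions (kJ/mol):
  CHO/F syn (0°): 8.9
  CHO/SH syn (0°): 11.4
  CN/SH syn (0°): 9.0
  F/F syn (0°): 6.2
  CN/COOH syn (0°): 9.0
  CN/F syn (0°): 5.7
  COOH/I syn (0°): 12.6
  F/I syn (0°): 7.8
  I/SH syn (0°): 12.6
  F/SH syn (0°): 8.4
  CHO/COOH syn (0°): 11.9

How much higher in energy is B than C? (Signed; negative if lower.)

B (eclipsed): I–COOH eclipsed, CN–F eclipsed, CHO–SH eclipsed; 12.6 + 5.7 + 11.4 = 29.7 kJ/mol.
C (eclipsed): I–SH eclipsed, CN–COOH eclipsed, CHO–F eclipsed; 12.6 + 9.0 + 8.9 = 30.5 kJ/mol.
E(B) − E(C) = 29.7 − 30.5 = -0.8 kJ/mol.

-0.8 kJ/mol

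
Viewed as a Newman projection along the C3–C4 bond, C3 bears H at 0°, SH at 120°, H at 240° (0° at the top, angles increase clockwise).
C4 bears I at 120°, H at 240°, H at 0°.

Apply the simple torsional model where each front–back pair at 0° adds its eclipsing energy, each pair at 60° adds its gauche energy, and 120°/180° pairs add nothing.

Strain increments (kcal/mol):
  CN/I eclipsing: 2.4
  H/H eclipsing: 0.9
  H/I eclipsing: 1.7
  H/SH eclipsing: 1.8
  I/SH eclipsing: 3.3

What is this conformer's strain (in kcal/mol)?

This conformer (eclipsed): H(0°)/H(0°) eclipsed 0.9; SH(120°)/I(120°) eclipsed 3.3; H(240°)/H(240°) eclipsed 0.9 → 5.1 kcal/mol.

5.1 kcal/mol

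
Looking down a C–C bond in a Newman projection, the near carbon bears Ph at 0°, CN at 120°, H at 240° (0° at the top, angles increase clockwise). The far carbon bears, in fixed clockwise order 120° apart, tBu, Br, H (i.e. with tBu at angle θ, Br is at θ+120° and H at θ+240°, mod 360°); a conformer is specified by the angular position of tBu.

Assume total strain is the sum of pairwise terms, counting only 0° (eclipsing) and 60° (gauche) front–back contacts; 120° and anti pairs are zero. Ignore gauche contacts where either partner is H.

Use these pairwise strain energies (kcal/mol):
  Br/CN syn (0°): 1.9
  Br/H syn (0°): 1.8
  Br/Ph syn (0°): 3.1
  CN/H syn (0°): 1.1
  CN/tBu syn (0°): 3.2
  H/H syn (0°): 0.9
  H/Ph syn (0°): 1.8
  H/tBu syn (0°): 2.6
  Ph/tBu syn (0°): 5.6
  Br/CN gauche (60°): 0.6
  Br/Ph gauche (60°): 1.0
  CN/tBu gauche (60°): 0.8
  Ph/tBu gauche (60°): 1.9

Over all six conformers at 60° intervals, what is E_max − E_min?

tBu at 0° (eclipsed): Ph(0°)/tBu(0°) eclipsed 5.6; CN(120°)/Br(120°) eclipsed 1.9; H(240°)/H(240°) eclipsed 0.9 → 8.4 kcal/mol.
tBu at 60° (staggered): Ph(0°)/tBu(60°) gauche 1.9; CN(120°)/tBu(60°) gauche 0.8; CN(120°)/Br(180°) gauche 0.6 → 3.3 kcal/mol.
tBu at 120° (eclipsed): Ph(0°)/H(0°) eclipsed 1.8; CN(120°)/tBu(120°) eclipsed 3.2; H(240°)/Br(240°) eclipsed 1.8 → 6.8 kcal/mol.
tBu at 180° (staggered): Ph(0°)/Br(300°) gauche 1.0; CN(120°)/tBu(180°) gauche 0.8 → 1.8 kcal/mol.
tBu at 240° (eclipsed): Ph(0°)/Br(0°) eclipsed 3.1; CN(120°)/H(120°) eclipsed 1.1; H(240°)/tBu(240°) eclipsed 2.6 → 6.8 kcal/mol.
tBu at 300° (staggered): Ph(0°)/tBu(300°) gauche 1.9; Ph(0°)/Br(60°) gauche 1.0; CN(120°)/Br(60°) gauche 0.6 → 3.5 kcal/mol.
Max at 0° (8.4 kcal/mol), min at 180° (1.8 kcal/mol); barrier = 6.6 kcal/mol.

6.6 kcal/mol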